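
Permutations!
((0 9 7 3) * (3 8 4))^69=((0 9 7 8 4 3))^69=(0 8)(3 7)(4 9)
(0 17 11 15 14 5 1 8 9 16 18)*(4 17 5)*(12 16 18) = (0 5 1 8 9 18)(4 17 11 15 14)(12 16) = [5, 8, 2, 3, 17, 1, 6, 7, 9, 18, 10, 15, 16, 13, 4, 14, 12, 11, 0]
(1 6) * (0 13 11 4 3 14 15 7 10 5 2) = (0 13 11 4 3 14 15 7 10 5 2)(1 6) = [13, 6, 0, 14, 3, 2, 1, 10, 8, 9, 5, 4, 12, 11, 15, 7]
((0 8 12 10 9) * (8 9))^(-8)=((0 9)(8 12 10))^(-8)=(8 12 10)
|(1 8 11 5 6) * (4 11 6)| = |(1 8 6)(4 11 5)| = 3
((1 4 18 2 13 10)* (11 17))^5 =(1 10 13 2 18 4)(11 17)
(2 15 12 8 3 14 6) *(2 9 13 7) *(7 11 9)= (2 15 12 8 3 14 6 7)(9 13 11)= [0, 1, 15, 14, 4, 5, 7, 2, 3, 13, 10, 9, 8, 11, 6, 12]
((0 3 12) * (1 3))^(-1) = ((0 1 3 12))^(-1) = (0 12 3 1)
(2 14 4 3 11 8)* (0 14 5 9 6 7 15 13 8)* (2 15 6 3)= [14, 1, 5, 11, 2, 9, 7, 6, 15, 3, 10, 0, 12, 8, 4, 13]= (0 14 4 2 5 9 3 11)(6 7)(8 15 13)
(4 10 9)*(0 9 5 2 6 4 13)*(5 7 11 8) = (0 9 13)(2 6 4 10 7 11 8 5) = [9, 1, 6, 3, 10, 2, 4, 11, 5, 13, 7, 8, 12, 0]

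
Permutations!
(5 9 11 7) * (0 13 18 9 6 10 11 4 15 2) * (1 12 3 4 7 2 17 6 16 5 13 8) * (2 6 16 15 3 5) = (0 8 1 12 5 15 17 16 2)(3 4)(6 10 11)(7 13 18 9) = [8, 12, 0, 4, 3, 15, 10, 13, 1, 7, 11, 6, 5, 18, 14, 17, 2, 16, 9]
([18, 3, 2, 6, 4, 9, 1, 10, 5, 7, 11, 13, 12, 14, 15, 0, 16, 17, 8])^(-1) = (0 15 14 13 11 10 7 9 5 8 18)(1 6 3)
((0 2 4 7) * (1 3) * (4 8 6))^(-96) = ((0 2 8 6 4 7)(1 3))^(-96) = (8)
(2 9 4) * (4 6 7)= (2 9 6 7 4)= [0, 1, 9, 3, 2, 5, 7, 4, 8, 6]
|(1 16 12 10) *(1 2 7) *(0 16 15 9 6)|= |(0 16 12 10 2 7 1 15 9 6)|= 10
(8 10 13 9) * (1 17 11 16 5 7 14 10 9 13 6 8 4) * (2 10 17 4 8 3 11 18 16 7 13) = (1 4)(2 10 6 3 11 7 14 17 18 16 5 13)(8 9) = [0, 4, 10, 11, 1, 13, 3, 14, 9, 8, 6, 7, 12, 2, 17, 15, 5, 18, 16]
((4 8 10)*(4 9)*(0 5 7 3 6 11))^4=(0 6 7)(3 5 11)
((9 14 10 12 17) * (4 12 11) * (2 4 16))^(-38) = ((2 4 12 17 9 14 10 11 16))^(-38) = (2 11 14 17 4 16 10 9 12)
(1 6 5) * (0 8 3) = [8, 6, 2, 0, 4, 1, 5, 7, 3] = (0 8 3)(1 6 5)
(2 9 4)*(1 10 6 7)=(1 10 6 7)(2 9 4)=[0, 10, 9, 3, 2, 5, 7, 1, 8, 4, 6]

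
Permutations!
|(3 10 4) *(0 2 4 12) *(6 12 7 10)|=|(0 2 4 3 6 12)(7 10)|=6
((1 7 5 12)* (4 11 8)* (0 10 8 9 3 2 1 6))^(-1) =(0 6 12 5 7 1 2 3 9 11 4 8 10)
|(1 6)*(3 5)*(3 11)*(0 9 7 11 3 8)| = |(0 9 7 11 8)(1 6)(3 5)| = 10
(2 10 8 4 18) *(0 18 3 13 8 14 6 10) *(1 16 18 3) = (0 3 13 8 4 1 16 18 2)(6 10 14) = [3, 16, 0, 13, 1, 5, 10, 7, 4, 9, 14, 11, 12, 8, 6, 15, 18, 17, 2]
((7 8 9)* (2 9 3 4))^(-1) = ((2 9 7 8 3 4))^(-1) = (2 4 3 8 7 9)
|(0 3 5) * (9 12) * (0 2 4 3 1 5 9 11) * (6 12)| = 10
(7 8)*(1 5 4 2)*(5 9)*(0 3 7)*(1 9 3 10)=(0 10 1 3 7 8)(2 9 5 4)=[10, 3, 9, 7, 2, 4, 6, 8, 0, 5, 1]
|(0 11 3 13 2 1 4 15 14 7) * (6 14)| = 11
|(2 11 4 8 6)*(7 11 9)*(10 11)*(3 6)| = |(2 9 7 10 11 4 8 3 6)| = 9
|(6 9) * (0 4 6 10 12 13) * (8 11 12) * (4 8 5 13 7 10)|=24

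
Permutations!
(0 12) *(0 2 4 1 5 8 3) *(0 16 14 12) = (1 5 8 3 16 14 12 2 4) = [0, 5, 4, 16, 1, 8, 6, 7, 3, 9, 10, 11, 2, 13, 12, 15, 14]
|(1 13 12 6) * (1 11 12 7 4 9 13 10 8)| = 12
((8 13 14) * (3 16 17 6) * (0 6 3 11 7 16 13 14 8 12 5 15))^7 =(0 13 6 8 11 14 7 12 16 5 17 15 3)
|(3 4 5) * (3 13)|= |(3 4 5 13)|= 4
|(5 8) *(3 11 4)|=6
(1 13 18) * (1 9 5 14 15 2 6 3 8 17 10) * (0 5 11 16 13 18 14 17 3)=(0 5 17 10 1 18 9 11 16 13 14 15 2 6)(3 8)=[5, 18, 6, 8, 4, 17, 0, 7, 3, 11, 1, 16, 12, 14, 15, 2, 13, 10, 9]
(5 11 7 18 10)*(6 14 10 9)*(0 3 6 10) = [3, 1, 2, 6, 4, 11, 14, 18, 8, 10, 5, 7, 12, 13, 0, 15, 16, 17, 9] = (0 3 6 14)(5 11 7 18 9 10)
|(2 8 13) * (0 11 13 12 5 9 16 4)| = 10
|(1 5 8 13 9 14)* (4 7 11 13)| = 9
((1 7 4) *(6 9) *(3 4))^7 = ((1 7 3 4)(6 9))^7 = (1 4 3 7)(6 9)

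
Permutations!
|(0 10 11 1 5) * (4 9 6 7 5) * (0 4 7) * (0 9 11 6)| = 20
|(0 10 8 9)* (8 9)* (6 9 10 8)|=|(10)(0 8 6 9)|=4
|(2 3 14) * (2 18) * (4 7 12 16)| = 4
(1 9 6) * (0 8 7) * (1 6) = [8, 9, 2, 3, 4, 5, 6, 0, 7, 1] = (0 8 7)(1 9)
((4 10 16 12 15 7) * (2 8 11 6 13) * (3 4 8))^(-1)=(2 13 6 11 8 7 15 12 16 10 4 3)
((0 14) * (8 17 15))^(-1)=(0 14)(8 15 17)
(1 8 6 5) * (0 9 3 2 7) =[9, 8, 7, 2, 4, 1, 5, 0, 6, 3] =(0 9 3 2 7)(1 8 6 5)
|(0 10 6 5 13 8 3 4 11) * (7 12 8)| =|(0 10 6 5 13 7 12 8 3 4 11)| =11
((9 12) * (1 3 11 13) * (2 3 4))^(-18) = ((1 4 2 3 11 13)(9 12))^(-18) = (13)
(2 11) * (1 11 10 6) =[0, 11, 10, 3, 4, 5, 1, 7, 8, 9, 6, 2] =(1 11 2 10 6)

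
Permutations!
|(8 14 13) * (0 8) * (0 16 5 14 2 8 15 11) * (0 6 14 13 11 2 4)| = |(0 15 2 8 4)(5 13 16)(6 14 11)| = 15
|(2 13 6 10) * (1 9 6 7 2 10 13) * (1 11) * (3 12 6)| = |(1 9 3 12 6 13 7 2 11)| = 9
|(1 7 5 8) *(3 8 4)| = 6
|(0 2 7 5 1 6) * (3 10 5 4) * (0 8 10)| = 5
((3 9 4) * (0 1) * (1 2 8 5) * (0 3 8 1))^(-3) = ((0 2 1 3 9 4 8 5))^(-3) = (0 4 1 5 9 2 8 3)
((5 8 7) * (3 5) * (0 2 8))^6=((0 2 8 7 3 5))^6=(8)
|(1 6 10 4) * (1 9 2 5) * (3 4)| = 8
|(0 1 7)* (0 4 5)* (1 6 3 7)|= |(0 6 3 7 4 5)|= 6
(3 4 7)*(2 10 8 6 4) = (2 10 8 6 4 7 3) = [0, 1, 10, 2, 7, 5, 4, 3, 6, 9, 8]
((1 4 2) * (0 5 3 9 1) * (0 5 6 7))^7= ((0 6 7)(1 4 2 5 3 9))^7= (0 6 7)(1 4 2 5 3 9)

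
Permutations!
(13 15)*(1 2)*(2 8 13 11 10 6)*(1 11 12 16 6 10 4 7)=(1 8 13 15 12 16 6 2 11 4 7)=[0, 8, 11, 3, 7, 5, 2, 1, 13, 9, 10, 4, 16, 15, 14, 12, 6]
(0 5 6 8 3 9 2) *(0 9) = [5, 1, 9, 0, 4, 6, 8, 7, 3, 2] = (0 5 6 8 3)(2 9)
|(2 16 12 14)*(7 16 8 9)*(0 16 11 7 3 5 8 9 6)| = 10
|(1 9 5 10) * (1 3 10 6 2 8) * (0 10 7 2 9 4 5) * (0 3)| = 18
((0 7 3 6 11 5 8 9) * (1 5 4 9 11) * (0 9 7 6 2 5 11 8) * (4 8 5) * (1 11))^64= (0 5 8 11 6)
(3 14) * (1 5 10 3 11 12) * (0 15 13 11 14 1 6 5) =[15, 0, 2, 1, 4, 10, 5, 7, 8, 9, 3, 12, 6, 11, 14, 13] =(0 15 13 11 12 6 5 10 3 1)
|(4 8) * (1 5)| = 2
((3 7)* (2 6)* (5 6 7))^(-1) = (2 6 5 3 7)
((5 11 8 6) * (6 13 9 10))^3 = (5 13 6 8 10 11 9)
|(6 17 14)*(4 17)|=|(4 17 14 6)|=4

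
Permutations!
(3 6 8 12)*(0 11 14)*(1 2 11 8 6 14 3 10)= (0 8 12 10 1 2 11 3 14)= [8, 2, 11, 14, 4, 5, 6, 7, 12, 9, 1, 3, 10, 13, 0]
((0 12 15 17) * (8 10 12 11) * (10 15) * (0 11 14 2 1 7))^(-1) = (0 7 1 2 14)(8 11 17 15)(10 12)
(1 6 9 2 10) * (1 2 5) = (1 6 9 5)(2 10) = [0, 6, 10, 3, 4, 1, 9, 7, 8, 5, 2]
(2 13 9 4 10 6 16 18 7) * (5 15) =(2 13 9 4 10 6 16 18 7)(5 15) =[0, 1, 13, 3, 10, 15, 16, 2, 8, 4, 6, 11, 12, 9, 14, 5, 18, 17, 7]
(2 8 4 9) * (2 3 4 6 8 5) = (2 5)(3 4 9)(6 8) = [0, 1, 5, 4, 9, 2, 8, 7, 6, 3]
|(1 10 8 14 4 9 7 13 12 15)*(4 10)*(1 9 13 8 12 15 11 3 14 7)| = |(1 4 13 15 9)(3 14 10 12 11)(7 8)| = 10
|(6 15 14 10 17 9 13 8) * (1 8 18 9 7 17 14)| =12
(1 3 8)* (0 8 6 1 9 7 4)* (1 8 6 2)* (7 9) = (9)(0 6 8 7 4)(1 3 2) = [6, 3, 1, 2, 0, 5, 8, 4, 7, 9]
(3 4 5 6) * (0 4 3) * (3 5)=(0 4 3 5 6)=[4, 1, 2, 5, 3, 6, 0]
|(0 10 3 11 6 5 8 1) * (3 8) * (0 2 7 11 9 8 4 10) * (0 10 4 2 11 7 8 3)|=8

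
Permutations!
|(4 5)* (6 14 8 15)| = |(4 5)(6 14 8 15)| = 4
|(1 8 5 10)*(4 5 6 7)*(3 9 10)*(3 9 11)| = 8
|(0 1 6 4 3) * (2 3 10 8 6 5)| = |(0 1 5 2 3)(4 10 8 6)| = 20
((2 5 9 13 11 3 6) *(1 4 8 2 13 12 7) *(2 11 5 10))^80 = ((1 4 8 11 3 6 13 5 9 12 7)(2 10))^80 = (1 11 13 12 4 3 5 7 8 6 9)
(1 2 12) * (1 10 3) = (1 2 12 10 3) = [0, 2, 12, 1, 4, 5, 6, 7, 8, 9, 3, 11, 10]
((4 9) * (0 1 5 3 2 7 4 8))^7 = ((0 1 5 3 2 7 4 9 8))^7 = (0 9 7 3 1 8 4 2 5)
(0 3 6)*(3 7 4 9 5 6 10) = [7, 1, 2, 10, 9, 6, 0, 4, 8, 5, 3] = (0 7 4 9 5 6)(3 10)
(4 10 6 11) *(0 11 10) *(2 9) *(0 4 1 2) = [11, 2, 9, 3, 4, 5, 10, 7, 8, 0, 6, 1] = (0 11 1 2 9)(6 10)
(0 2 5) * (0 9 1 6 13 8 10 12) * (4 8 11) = (0 2 5 9 1 6 13 11 4 8 10 12) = [2, 6, 5, 3, 8, 9, 13, 7, 10, 1, 12, 4, 0, 11]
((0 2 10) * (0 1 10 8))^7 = (0 2 8)(1 10)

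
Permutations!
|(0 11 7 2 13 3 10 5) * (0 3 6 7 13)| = |(0 11 13 6 7 2)(3 10 5)| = 6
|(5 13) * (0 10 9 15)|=|(0 10 9 15)(5 13)|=4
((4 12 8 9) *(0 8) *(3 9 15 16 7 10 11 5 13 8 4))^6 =(5 10 16 8)(7 15 13 11)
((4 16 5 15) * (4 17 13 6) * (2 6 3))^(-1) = (2 3 13 17 15 5 16 4 6) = ((2 6 4 16 5 15 17 13 3))^(-1)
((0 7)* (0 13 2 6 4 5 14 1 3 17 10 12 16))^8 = ((0 7 13 2 6 4 5 14 1 3 17 10 12 16))^8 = (0 1 13 17 6 12 5)(2 10 4 16 14 7 3)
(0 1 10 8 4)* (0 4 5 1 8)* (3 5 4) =(0 8 4 3 5 1 10) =[8, 10, 2, 5, 3, 1, 6, 7, 4, 9, 0]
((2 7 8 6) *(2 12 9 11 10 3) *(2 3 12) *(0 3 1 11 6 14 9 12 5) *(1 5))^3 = (2 14)(6 8)(7 9)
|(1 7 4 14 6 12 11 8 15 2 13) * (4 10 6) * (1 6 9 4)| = 42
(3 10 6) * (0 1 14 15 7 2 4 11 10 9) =(0 1 14 15 7 2 4 11 10 6 3 9) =[1, 14, 4, 9, 11, 5, 3, 2, 8, 0, 6, 10, 12, 13, 15, 7]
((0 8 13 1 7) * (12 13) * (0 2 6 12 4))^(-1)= ((0 8 4)(1 7 2 6 12 13))^(-1)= (0 4 8)(1 13 12 6 2 7)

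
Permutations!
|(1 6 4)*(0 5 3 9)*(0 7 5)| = |(1 6 4)(3 9 7 5)| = 12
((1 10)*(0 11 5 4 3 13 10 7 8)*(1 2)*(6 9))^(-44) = (13)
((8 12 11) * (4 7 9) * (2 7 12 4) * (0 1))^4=((0 1)(2 7 9)(4 12 11 8))^4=(12)(2 7 9)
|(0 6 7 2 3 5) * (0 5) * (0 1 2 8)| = 12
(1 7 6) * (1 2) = [0, 7, 1, 3, 4, 5, 2, 6] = (1 7 6 2)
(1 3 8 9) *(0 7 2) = (0 7 2)(1 3 8 9) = [7, 3, 0, 8, 4, 5, 6, 2, 9, 1]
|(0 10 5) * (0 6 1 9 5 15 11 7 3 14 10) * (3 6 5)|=|(1 9 3 14 10 15 11 7 6)|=9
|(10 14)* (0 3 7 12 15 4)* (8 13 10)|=|(0 3 7 12 15 4)(8 13 10 14)|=12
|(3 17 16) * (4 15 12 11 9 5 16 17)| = 8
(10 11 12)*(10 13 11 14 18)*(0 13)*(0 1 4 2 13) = [0, 4, 13, 3, 2, 5, 6, 7, 8, 9, 14, 12, 1, 11, 18, 15, 16, 17, 10] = (1 4 2 13 11 12)(10 14 18)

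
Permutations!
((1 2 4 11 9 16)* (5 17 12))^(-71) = (1 2 4 11 9 16)(5 17 12)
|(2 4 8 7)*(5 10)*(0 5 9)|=4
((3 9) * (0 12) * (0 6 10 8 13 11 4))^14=(0 11 8 6)(4 13 10 12)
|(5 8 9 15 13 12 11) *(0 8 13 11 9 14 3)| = 12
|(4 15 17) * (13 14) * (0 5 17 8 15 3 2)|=6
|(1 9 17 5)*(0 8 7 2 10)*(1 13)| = |(0 8 7 2 10)(1 9 17 5 13)| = 5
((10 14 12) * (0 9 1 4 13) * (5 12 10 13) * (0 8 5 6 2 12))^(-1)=(0 5 8 13 12 2 6 4 1 9)(10 14)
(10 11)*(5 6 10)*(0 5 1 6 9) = (0 5 9)(1 6 10 11) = [5, 6, 2, 3, 4, 9, 10, 7, 8, 0, 11, 1]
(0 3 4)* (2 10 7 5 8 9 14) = [3, 1, 10, 4, 0, 8, 6, 5, 9, 14, 7, 11, 12, 13, 2] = (0 3 4)(2 10 7 5 8 9 14)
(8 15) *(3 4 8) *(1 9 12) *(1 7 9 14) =[0, 14, 2, 4, 8, 5, 6, 9, 15, 12, 10, 11, 7, 13, 1, 3] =(1 14)(3 4 8 15)(7 9 12)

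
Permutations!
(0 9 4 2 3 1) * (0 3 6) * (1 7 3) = (0 9 4 2 6)(3 7) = [9, 1, 6, 7, 2, 5, 0, 3, 8, 4]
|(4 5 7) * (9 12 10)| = |(4 5 7)(9 12 10)| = 3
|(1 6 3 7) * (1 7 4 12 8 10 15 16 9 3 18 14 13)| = |(1 6 18 14 13)(3 4 12 8 10 15 16 9)| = 40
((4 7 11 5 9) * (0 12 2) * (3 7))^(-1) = ((0 12 2)(3 7 11 5 9 4))^(-1) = (0 2 12)(3 4 9 5 11 7)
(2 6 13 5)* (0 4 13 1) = (0 4 13 5 2 6 1) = [4, 0, 6, 3, 13, 2, 1, 7, 8, 9, 10, 11, 12, 5]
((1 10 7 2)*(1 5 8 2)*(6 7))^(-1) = ((1 10 6 7)(2 5 8))^(-1) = (1 7 6 10)(2 8 5)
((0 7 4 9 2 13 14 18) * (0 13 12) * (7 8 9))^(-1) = ((0 8 9 2 12)(4 7)(13 14 18))^(-1) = (0 12 2 9 8)(4 7)(13 18 14)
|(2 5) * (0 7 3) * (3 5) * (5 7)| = 4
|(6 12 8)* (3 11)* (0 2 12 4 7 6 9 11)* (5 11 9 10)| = |(0 2 12 8 10 5 11 3)(4 7 6)| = 24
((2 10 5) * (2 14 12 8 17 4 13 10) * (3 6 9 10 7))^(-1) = ((3 6 9 10 5 14 12 8 17 4 13 7))^(-1) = (3 7 13 4 17 8 12 14 5 10 9 6)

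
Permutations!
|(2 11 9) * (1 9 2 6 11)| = |(1 9 6 11 2)| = 5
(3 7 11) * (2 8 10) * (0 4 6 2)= (0 4 6 2 8 10)(3 7 11)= [4, 1, 8, 7, 6, 5, 2, 11, 10, 9, 0, 3]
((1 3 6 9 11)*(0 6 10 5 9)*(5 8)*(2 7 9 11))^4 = ((0 6)(1 3 10 8 5 11)(2 7 9))^4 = (1 5 10)(2 7 9)(3 11 8)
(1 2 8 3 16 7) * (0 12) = (0 12)(1 2 8 3 16 7) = [12, 2, 8, 16, 4, 5, 6, 1, 3, 9, 10, 11, 0, 13, 14, 15, 7]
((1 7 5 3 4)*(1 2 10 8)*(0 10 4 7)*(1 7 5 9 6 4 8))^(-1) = (0 1 10)(2 4 6 9 7 8)(3 5)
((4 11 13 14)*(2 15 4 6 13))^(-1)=(2 11 4 15)(6 14 13)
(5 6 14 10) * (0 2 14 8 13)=(0 2 14 10 5 6 8 13)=[2, 1, 14, 3, 4, 6, 8, 7, 13, 9, 5, 11, 12, 0, 10]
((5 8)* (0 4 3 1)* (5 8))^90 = (8)(0 3)(1 4) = ((8)(0 4 3 1))^90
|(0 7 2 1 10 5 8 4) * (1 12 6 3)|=11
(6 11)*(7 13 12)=(6 11)(7 13 12)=[0, 1, 2, 3, 4, 5, 11, 13, 8, 9, 10, 6, 7, 12]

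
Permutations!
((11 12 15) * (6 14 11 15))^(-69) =(15)(6 12 11 14)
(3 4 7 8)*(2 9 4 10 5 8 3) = (2 9 4 7 3 10 5 8) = [0, 1, 9, 10, 7, 8, 6, 3, 2, 4, 5]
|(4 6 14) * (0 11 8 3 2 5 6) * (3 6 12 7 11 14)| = |(0 14 4)(2 5 12 7 11 8 6 3)| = 24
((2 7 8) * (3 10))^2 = ((2 7 8)(3 10))^2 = (10)(2 8 7)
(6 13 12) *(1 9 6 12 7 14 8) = (1 9 6 13 7 14 8) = [0, 9, 2, 3, 4, 5, 13, 14, 1, 6, 10, 11, 12, 7, 8]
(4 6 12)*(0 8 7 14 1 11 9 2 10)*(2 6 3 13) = (0 8 7 14 1 11 9 6 12 4 3 13 2 10) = [8, 11, 10, 13, 3, 5, 12, 14, 7, 6, 0, 9, 4, 2, 1]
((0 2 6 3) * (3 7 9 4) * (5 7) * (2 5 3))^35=((0 5 7 9 4 2 6 3))^35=(0 9 6 5 4 3 7 2)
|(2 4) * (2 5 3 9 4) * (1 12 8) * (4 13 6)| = |(1 12 8)(3 9 13 6 4 5)| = 6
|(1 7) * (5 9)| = |(1 7)(5 9)| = 2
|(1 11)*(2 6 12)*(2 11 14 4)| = |(1 14 4 2 6 12 11)| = 7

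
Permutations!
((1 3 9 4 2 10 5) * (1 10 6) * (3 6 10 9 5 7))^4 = ((1 6)(2 10 7 3 5 9 4))^4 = (2 5 10 9 7 4 3)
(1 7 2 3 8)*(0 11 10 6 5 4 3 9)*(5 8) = [11, 7, 9, 5, 3, 4, 8, 2, 1, 0, 6, 10] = (0 11 10 6 8 1 7 2 9)(3 5 4)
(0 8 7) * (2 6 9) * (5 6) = (0 8 7)(2 5 6 9) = [8, 1, 5, 3, 4, 6, 9, 0, 7, 2]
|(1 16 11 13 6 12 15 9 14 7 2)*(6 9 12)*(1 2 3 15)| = 10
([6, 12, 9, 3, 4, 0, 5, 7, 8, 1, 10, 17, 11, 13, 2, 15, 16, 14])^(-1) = [5, 9, 14, 3, 4, 6, 0, 7, 8, 2, 10, 12, 1, 13, 17, 15, 16, 11]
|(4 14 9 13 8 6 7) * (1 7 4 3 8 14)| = 6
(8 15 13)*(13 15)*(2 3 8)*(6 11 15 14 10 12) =(2 3 8 13)(6 11 15 14 10 12) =[0, 1, 3, 8, 4, 5, 11, 7, 13, 9, 12, 15, 6, 2, 10, 14]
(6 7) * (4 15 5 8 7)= (4 15 5 8 7 6)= [0, 1, 2, 3, 15, 8, 4, 6, 7, 9, 10, 11, 12, 13, 14, 5]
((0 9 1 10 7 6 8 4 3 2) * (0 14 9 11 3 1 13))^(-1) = (0 13 9 14 2 3 11)(1 4 8 6 7 10)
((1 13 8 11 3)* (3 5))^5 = ((1 13 8 11 5 3))^5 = (1 3 5 11 8 13)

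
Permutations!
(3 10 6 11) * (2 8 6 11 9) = (2 8 6 9)(3 10 11) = [0, 1, 8, 10, 4, 5, 9, 7, 6, 2, 11, 3]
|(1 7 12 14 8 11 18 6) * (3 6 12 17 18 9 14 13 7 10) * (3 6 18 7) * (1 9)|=28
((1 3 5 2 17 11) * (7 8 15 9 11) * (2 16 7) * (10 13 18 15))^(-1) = (1 11 9 15 18 13 10 8 7 16 5 3)(2 17)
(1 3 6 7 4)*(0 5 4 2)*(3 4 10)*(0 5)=(1 4)(2 5 10 3 6 7)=[0, 4, 5, 6, 1, 10, 7, 2, 8, 9, 3]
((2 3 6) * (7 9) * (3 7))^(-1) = (2 6 3 9 7)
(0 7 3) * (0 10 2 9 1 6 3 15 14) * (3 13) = [7, 6, 9, 10, 4, 5, 13, 15, 8, 1, 2, 11, 12, 3, 0, 14] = (0 7 15 14)(1 6 13 3 10 2 9)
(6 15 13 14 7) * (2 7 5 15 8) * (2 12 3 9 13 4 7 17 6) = (2 17 6 8 12 3 9 13 14 5 15 4 7) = [0, 1, 17, 9, 7, 15, 8, 2, 12, 13, 10, 11, 3, 14, 5, 4, 16, 6]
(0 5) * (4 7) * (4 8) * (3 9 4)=(0 5)(3 9 4 7 8)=[5, 1, 2, 9, 7, 0, 6, 8, 3, 4]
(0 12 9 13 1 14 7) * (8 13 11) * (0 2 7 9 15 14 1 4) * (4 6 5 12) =(0 4)(2 7)(5 12 15 14 9 11 8 13 6) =[4, 1, 7, 3, 0, 12, 5, 2, 13, 11, 10, 8, 15, 6, 9, 14]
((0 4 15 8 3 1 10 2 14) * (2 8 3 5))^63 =(0 3 8 14 15 10 2 4 1 5)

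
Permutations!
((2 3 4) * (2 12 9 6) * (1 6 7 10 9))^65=((1 6 2 3 4 12)(7 10 9))^65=(1 12 4 3 2 6)(7 9 10)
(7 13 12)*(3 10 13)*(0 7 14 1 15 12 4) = (0 7 3 10 13 4)(1 15 12 14) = [7, 15, 2, 10, 0, 5, 6, 3, 8, 9, 13, 11, 14, 4, 1, 12]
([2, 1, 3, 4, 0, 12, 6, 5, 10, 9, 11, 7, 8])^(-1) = (0 4 3 2)(5 7 11 10 8 12)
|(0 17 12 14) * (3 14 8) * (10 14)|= |(0 17 12 8 3 10 14)|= 7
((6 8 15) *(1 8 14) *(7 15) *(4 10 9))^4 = ((1 8 7 15 6 14)(4 10 9))^4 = (1 6 7)(4 10 9)(8 14 15)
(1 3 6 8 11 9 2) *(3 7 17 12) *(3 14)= (1 7 17 12 14 3 6 8 11 9 2)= [0, 7, 1, 6, 4, 5, 8, 17, 11, 2, 10, 9, 14, 13, 3, 15, 16, 12]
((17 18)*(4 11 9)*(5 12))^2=((4 11 9)(5 12)(17 18))^2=(18)(4 9 11)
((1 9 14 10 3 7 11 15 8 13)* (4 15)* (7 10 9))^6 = ((1 7 11 4 15 8 13)(3 10)(9 14))^6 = (1 13 8 15 4 11 7)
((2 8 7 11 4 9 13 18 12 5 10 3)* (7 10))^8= ((2 8 10 3)(4 9 13 18 12 5 7 11))^8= (18)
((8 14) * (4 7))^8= (14)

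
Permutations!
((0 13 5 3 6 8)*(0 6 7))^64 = (0 7 3 5 13)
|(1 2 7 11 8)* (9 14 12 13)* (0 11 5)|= |(0 11 8 1 2 7 5)(9 14 12 13)|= 28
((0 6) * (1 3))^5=(0 6)(1 3)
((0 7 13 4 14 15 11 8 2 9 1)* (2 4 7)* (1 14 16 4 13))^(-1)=((0 2 9 14 15 11 8 13 7 1)(4 16))^(-1)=(0 1 7 13 8 11 15 14 9 2)(4 16)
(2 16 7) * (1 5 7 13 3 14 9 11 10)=[0, 5, 16, 14, 4, 7, 6, 2, 8, 11, 1, 10, 12, 3, 9, 15, 13]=(1 5 7 2 16 13 3 14 9 11 10)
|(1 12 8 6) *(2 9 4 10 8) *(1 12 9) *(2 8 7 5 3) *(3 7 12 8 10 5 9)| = 12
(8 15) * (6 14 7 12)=(6 14 7 12)(8 15)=[0, 1, 2, 3, 4, 5, 14, 12, 15, 9, 10, 11, 6, 13, 7, 8]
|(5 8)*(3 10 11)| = |(3 10 11)(5 8)| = 6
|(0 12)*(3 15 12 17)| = 5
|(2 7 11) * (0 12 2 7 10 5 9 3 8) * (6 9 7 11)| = |(0 12 2 10 5 7 6 9 3 8)| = 10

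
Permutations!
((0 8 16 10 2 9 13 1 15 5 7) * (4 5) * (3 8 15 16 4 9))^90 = (0 7 5 4 8 3 2 10 16 1 13 9 15)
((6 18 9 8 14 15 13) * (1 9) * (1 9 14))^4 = (1 6)(8 13)(9 15)(14 18)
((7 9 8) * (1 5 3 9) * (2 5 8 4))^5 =(9)(1 7 8)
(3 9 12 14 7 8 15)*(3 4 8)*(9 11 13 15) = [0, 1, 2, 11, 8, 5, 6, 3, 9, 12, 10, 13, 14, 15, 7, 4] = (3 11 13 15 4 8 9 12 14 7)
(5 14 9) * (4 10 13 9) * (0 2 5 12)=(0 2 5 14 4 10 13 9 12)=[2, 1, 5, 3, 10, 14, 6, 7, 8, 12, 13, 11, 0, 9, 4]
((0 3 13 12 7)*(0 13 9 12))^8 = (0 9 7)(3 12 13)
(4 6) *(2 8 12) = (2 8 12)(4 6) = [0, 1, 8, 3, 6, 5, 4, 7, 12, 9, 10, 11, 2]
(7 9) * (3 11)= (3 11)(7 9)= [0, 1, 2, 11, 4, 5, 6, 9, 8, 7, 10, 3]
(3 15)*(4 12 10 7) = [0, 1, 2, 15, 12, 5, 6, 4, 8, 9, 7, 11, 10, 13, 14, 3] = (3 15)(4 12 10 7)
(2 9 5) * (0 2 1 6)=(0 2 9 5 1 6)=[2, 6, 9, 3, 4, 1, 0, 7, 8, 5]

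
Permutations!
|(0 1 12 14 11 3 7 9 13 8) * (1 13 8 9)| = 12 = |(0 13 9 8)(1 12 14 11 3 7)|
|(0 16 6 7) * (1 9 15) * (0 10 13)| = 6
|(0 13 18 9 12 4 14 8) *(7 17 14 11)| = |(0 13 18 9 12 4 11 7 17 14 8)| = 11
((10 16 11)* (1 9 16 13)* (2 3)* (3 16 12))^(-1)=((1 9 12 3 2 16 11 10 13))^(-1)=(1 13 10 11 16 2 3 12 9)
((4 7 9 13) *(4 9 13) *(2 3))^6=((2 3)(4 7 13 9))^6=(4 13)(7 9)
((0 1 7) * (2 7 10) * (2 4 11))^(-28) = ((0 1 10 4 11 2 7))^(-28) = (11)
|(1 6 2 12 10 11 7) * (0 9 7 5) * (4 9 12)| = 30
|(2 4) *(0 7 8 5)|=4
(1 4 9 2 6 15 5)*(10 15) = [0, 4, 6, 3, 9, 1, 10, 7, 8, 2, 15, 11, 12, 13, 14, 5] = (1 4 9 2 6 10 15 5)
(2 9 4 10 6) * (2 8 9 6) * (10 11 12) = (2 6 8 9 4 11 12 10) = [0, 1, 6, 3, 11, 5, 8, 7, 9, 4, 2, 12, 10]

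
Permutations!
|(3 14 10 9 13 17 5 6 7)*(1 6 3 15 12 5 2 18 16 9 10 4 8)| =30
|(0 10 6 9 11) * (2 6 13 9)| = 10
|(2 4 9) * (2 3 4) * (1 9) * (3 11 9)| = 6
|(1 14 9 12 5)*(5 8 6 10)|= |(1 14 9 12 8 6 10 5)|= 8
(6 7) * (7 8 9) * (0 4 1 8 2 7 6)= (0 4 1 8 9 6 2 7)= [4, 8, 7, 3, 1, 5, 2, 0, 9, 6]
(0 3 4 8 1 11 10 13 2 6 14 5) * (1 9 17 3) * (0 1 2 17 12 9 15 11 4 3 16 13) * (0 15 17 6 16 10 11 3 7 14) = (0 2 16 13 6)(1 4 8 17 10 15 3 7 14 5)(9 12) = [2, 4, 16, 7, 8, 1, 0, 14, 17, 12, 15, 11, 9, 6, 5, 3, 13, 10]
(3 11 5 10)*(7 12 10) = [0, 1, 2, 11, 4, 7, 6, 12, 8, 9, 3, 5, 10] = (3 11 5 7 12 10)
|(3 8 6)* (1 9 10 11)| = 12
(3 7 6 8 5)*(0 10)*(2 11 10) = (0 2 11 10)(3 7 6 8 5) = [2, 1, 11, 7, 4, 3, 8, 6, 5, 9, 0, 10]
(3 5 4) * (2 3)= [0, 1, 3, 5, 2, 4]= (2 3 5 4)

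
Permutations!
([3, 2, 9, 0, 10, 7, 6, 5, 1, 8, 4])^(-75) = (0 3)(1 2 9 8)(4 10)(5 7)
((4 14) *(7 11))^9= (4 14)(7 11)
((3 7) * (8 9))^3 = ((3 7)(8 9))^3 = (3 7)(8 9)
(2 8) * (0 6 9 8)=[6, 1, 0, 3, 4, 5, 9, 7, 2, 8]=(0 6 9 8 2)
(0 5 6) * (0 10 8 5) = (5 6 10 8) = [0, 1, 2, 3, 4, 6, 10, 7, 5, 9, 8]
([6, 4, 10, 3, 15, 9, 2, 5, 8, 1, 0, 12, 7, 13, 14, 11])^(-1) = (0 10 2 6)(1 9 5 7 12 11 15 4)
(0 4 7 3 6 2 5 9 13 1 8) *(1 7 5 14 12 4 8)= (0 8)(2 14 12 4 5 9 13 7 3 6)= [8, 1, 14, 6, 5, 9, 2, 3, 0, 13, 10, 11, 4, 7, 12]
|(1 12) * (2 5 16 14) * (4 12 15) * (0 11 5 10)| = 28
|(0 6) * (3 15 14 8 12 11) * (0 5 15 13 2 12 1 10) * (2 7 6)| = 14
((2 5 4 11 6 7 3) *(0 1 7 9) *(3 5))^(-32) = (11)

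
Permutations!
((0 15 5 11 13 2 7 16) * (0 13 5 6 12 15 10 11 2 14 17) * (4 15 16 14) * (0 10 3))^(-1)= ((0 3)(2 7 14 17 10 11 5)(4 15 6 12 16 13))^(-1)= (0 3)(2 5 11 10 17 14 7)(4 13 16 12 6 15)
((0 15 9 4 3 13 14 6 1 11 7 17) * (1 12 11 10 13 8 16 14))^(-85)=(0 16 17 8 7 3 11 4 12 9 6 15 14)(1 13 10)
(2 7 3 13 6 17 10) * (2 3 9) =(2 7 9)(3 13 6 17 10) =[0, 1, 7, 13, 4, 5, 17, 9, 8, 2, 3, 11, 12, 6, 14, 15, 16, 10]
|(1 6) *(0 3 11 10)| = 4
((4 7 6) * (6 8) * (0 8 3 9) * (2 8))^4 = (0 4)(2 7)(3 8)(6 9)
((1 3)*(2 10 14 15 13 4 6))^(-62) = ((1 3)(2 10 14 15 13 4 6))^(-62) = (2 10 14 15 13 4 6)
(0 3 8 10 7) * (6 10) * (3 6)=(0 6 10 7)(3 8)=[6, 1, 2, 8, 4, 5, 10, 0, 3, 9, 7]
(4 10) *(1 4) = [0, 4, 2, 3, 10, 5, 6, 7, 8, 9, 1] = (1 4 10)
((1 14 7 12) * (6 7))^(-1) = ((1 14 6 7 12))^(-1) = (1 12 7 6 14)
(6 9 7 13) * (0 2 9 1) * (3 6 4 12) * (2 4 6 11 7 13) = (0 4 12 3 11 7 2 9 13 6 1) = [4, 0, 9, 11, 12, 5, 1, 2, 8, 13, 10, 7, 3, 6]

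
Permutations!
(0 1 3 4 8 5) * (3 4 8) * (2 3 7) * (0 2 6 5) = (0 1 4 7 6 5 2 3 8) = [1, 4, 3, 8, 7, 2, 5, 6, 0]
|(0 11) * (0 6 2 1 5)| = |(0 11 6 2 1 5)| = 6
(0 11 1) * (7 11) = (0 7 11 1) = [7, 0, 2, 3, 4, 5, 6, 11, 8, 9, 10, 1]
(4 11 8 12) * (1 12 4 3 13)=(1 12 3 13)(4 11 8)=[0, 12, 2, 13, 11, 5, 6, 7, 4, 9, 10, 8, 3, 1]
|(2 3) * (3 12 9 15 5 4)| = |(2 12 9 15 5 4 3)| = 7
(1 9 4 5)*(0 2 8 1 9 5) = (0 2 8 1 5 9 4) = [2, 5, 8, 3, 0, 9, 6, 7, 1, 4]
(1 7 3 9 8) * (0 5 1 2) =[5, 7, 0, 9, 4, 1, 6, 3, 2, 8] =(0 5 1 7 3 9 8 2)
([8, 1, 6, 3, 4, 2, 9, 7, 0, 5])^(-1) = [8, 1, 5, 3, 4, 9, 2, 7, 0, 6]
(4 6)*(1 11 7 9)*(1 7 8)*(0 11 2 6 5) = (0 11 8 1 2 6 4 5)(7 9) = [11, 2, 6, 3, 5, 0, 4, 9, 1, 7, 10, 8]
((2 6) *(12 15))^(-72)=(15)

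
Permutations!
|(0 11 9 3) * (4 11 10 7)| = 7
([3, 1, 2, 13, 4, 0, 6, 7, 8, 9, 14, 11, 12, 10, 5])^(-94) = [13, 1, 2, 10, 4, 3, 6, 7, 8, 9, 5, 11, 12, 14, 0]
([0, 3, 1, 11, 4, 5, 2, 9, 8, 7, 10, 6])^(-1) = [0, 2, 6, 1, 4, 5, 11, 9, 8, 7, 10, 3]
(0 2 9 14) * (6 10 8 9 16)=(0 2 16 6 10 8 9 14)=[2, 1, 16, 3, 4, 5, 10, 7, 9, 14, 8, 11, 12, 13, 0, 15, 6]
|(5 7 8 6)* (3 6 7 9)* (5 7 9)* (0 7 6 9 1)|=4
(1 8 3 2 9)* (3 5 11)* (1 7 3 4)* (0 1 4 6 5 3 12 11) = (0 1 8 3 2 9 7 12 11 6 5) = [1, 8, 9, 2, 4, 0, 5, 12, 3, 7, 10, 6, 11]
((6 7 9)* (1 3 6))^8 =(1 7 3 9 6)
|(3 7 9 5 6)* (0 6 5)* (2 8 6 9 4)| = 6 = |(0 9)(2 8 6 3 7 4)|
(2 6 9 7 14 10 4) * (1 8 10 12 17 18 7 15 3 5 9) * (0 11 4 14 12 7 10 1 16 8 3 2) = (0 11 4)(1 3 5 9 15 2 6 16 8)(7 12 17 18 10 14) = [11, 3, 6, 5, 0, 9, 16, 12, 1, 15, 14, 4, 17, 13, 7, 2, 8, 18, 10]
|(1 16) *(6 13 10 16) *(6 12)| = |(1 12 6 13 10 16)| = 6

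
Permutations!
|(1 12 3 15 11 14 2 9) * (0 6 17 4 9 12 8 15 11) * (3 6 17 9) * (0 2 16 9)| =14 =|(0 17 4 3 11 14 16 9 1 8 15 2 12 6)|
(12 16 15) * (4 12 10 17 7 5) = (4 12 16 15 10 17 7 5) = [0, 1, 2, 3, 12, 4, 6, 5, 8, 9, 17, 11, 16, 13, 14, 10, 15, 7]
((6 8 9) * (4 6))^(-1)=((4 6 8 9))^(-1)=(4 9 8 6)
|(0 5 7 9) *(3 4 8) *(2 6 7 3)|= 9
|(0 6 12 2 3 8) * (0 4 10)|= 8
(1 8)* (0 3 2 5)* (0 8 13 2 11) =(0 3 11)(1 13 2 5 8) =[3, 13, 5, 11, 4, 8, 6, 7, 1, 9, 10, 0, 12, 2]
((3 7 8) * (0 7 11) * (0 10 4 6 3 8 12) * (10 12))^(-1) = (0 12 11 3 6 4 10 7)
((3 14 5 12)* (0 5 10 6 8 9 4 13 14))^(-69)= (0 3 12 5)(4 13 14 10 6 8 9)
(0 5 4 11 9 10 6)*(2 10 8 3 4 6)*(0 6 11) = (0 5 11 9 8 3 4)(2 10) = [5, 1, 10, 4, 0, 11, 6, 7, 3, 8, 2, 9]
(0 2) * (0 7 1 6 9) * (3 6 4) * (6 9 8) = (0 2 7 1 4 3 9)(6 8) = [2, 4, 7, 9, 3, 5, 8, 1, 6, 0]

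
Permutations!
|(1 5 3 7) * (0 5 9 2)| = 7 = |(0 5 3 7 1 9 2)|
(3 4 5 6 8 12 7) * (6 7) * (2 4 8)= [0, 1, 4, 8, 5, 7, 2, 3, 12, 9, 10, 11, 6]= (2 4 5 7 3 8 12 6)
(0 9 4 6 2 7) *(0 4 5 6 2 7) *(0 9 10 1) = (0 10 1)(2 9 5 6 7 4) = [10, 0, 9, 3, 2, 6, 7, 4, 8, 5, 1]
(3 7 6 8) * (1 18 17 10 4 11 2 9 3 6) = (1 18 17 10 4 11 2 9 3 7)(6 8) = [0, 18, 9, 7, 11, 5, 8, 1, 6, 3, 4, 2, 12, 13, 14, 15, 16, 10, 17]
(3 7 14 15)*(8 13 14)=(3 7 8 13 14 15)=[0, 1, 2, 7, 4, 5, 6, 8, 13, 9, 10, 11, 12, 14, 15, 3]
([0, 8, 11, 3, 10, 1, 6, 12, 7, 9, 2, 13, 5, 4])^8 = (1 12 8 5 7)(2 4 11 10 13)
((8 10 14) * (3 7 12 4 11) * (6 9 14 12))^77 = (3 12 14 7 4 8 6 11 10 9) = ((3 7 6 9 14 8 10 12 4 11))^77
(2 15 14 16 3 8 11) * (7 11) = (2 15 14 16 3 8 7 11) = [0, 1, 15, 8, 4, 5, 6, 11, 7, 9, 10, 2, 12, 13, 16, 14, 3]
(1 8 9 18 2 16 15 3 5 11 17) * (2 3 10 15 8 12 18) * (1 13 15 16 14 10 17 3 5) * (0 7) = (0 7)(1 12 18 5 11 3)(2 14 10 16 8 9)(13 15 17) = [7, 12, 14, 1, 4, 11, 6, 0, 9, 2, 16, 3, 18, 15, 10, 17, 8, 13, 5]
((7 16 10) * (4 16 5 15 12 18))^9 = (4 16 10 7 5 15 12 18)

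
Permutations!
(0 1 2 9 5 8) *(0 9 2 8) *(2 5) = (0 1 8 9 2 5) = [1, 8, 5, 3, 4, 0, 6, 7, 9, 2]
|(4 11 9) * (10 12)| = 6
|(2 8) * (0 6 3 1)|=|(0 6 3 1)(2 8)|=4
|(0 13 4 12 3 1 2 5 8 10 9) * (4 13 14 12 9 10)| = 10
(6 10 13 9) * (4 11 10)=[0, 1, 2, 3, 11, 5, 4, 7, 8, 6, 13, 10, 12, 9]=(4 11 10 13 9 6)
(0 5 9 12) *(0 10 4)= (0 5 9 12 10 4)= [5, 1, 2, 3, 0, 9, 6, 7, 8, 12, 4, 11, 10]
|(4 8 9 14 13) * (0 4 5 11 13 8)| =6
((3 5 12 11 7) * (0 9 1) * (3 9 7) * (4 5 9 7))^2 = ((0 4 5 12 11 3 9 1))^2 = (0 5 11 9)(1 4 12 3)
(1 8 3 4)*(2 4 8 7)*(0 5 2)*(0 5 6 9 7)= (0 6 9 7 5 2 4 1)(3 8)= [6, 0, 4, 8, 1, 2, 9, 5, 3, 7]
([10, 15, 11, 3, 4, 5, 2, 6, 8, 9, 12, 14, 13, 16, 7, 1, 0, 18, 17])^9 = (0 16 13 12 10)(1 15)(2 6 7 14 11)(17 18)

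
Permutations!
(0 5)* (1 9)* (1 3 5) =(0 1 9 3 5) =[1, 9, 2, 5, 4, 0, 6, 7, 8, 3]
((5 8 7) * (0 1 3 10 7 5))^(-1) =((0 1 3 10 7)(5 8))^(-1) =(0 7 10 3 1)(5 8)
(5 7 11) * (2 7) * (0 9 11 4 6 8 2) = (0 9 11 5)(2 7 4 6 8) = [9, 1, 7, 3, 6, 0, 8, 4, 2, 11, 10, 5]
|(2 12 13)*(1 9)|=6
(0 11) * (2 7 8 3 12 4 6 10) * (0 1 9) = [11, 9, 7, 12, 6, 5, 10, 8, 3, 0, 2, 1, 4] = (0 11 1 9)(2 7 8 3 12 4 6 10)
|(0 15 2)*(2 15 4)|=3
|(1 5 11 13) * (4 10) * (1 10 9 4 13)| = |(1 5 11)(4 9)(10 13)| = 6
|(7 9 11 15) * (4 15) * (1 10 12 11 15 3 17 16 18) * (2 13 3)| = |(1 10 12 11 4 2 13 3 17 16 18)(7 9 15)| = 33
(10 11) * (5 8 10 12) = (5 8 10 11 12) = [0, 1, 2, 3, 4, 8, 6, 7, 10, 9, 11, 12, 5]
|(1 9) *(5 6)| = 2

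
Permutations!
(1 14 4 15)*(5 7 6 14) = (1 5 7 6 14 4 15) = [0, 5, 2, 3, 15, 7, 14, 6, 8, 9, 10, 11, 12, 13, 4, 1]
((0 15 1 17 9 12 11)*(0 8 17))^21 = ((0 15 1)(8 17 9 12 11))^21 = (8 17 9 12 11)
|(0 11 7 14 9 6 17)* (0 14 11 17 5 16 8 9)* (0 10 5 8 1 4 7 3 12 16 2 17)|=|(1 4 7 11 3 12 16)(2 17 14 10 5)(6 8 9)|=105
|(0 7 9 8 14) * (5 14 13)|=|(0 7 9 8 13 5 14)|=7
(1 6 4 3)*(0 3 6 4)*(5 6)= (0 3 1 4 5 6)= [3, 4, 2, 1, 5, 6, 0]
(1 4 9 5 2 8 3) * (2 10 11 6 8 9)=[0, 4, 9, 1, 2, 10, 8, 7, 3, 5, 11, 6]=(1 4 2 9 5 10 11 6 8 3)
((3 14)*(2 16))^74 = ((2 16)(3 14))^74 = (16)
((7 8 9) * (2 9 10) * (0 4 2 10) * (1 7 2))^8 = (10)(0 7 4 8 1) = ((10)(0 4 1 7 8)(2 9))^8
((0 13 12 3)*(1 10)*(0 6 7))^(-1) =(0 7 6 3 12 13)(1 10)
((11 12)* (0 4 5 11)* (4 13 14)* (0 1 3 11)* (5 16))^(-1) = (0 5 16 4 14 13)(1 12 11 3)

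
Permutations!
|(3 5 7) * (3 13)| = 4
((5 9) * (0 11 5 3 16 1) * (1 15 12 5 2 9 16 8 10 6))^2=(0 2 3 10 1 11 9 8 6)(5 15)(12 16)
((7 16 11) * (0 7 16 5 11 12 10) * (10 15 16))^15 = ((0 7 5 11 10)(12 15 16))^15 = (16)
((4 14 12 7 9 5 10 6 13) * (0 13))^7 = ((0 13 4 14 12 7 9 5 10 6))^7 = (0 5 12 13 10 7 4 6 9 14)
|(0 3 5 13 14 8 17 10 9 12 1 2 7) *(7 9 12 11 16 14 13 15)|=10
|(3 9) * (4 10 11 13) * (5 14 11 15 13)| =|(3 9)(4 10 15 13)(5 14 11)| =12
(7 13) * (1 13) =(1 13 7) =[0, 13, 2, 3, 4, 5, 6, 1, 8, 9, 10, 11, 12, 7]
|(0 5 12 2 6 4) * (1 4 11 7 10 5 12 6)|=|(0 12 2 1 4)(5 6 11 7 10)|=5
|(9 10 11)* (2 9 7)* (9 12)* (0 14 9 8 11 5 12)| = 10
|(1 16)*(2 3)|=2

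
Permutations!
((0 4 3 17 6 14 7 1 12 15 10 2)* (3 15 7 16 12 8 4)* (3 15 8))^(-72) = ((0 15 10 2)(1 3 17 6 14 16 12 7)(4 8))^(-72) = (17)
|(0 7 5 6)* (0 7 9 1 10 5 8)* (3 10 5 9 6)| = |(0 6 7 8)(1 5 3 10 9)| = 20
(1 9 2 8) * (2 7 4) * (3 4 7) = (1 9 3 4 2 8) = [0, 9, 8, 4, 2, 5, 6, 7, 1, 3]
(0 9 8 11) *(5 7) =(0 9 8 11)(5 7) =[9, 1, 2, 3, 4, 7, 6, 5, 11, 8, 10, 0]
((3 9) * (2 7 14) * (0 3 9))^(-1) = (0 3)(2 14 7)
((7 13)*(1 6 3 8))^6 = ((1 6 3 8)(7 13))^6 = (13)(1 3)(6 8)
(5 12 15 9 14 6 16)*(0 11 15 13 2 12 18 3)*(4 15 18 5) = (0 11 18 3)(2 12 13)(4 15 9 14 6 16) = [11, 1, 12, 0, 15, 5, 16, 7, 8, 14, 10, 18, 13, 2, 6, 9, 4, 17, 3]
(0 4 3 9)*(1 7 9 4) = (0 1 7 9)(3 4) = [1, 7, 2, 4, 3, 5, 6, 9, 8, 0]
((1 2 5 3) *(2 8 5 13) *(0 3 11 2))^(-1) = (0 13 2 11 5 8 1 3)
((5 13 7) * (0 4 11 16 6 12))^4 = ((0 4 11 16 6 12)(5 13 7))^4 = (0 6 11)(4 12 16)(5 13 7)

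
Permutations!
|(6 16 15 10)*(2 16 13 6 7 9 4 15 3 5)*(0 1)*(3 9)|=|(0 1)(2 16 9 4 15 10 7 3 5)(6 13)|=18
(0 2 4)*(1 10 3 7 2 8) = (0 8 1 10 3 7 2 4) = [8, 10, 4, 7, 0, 5, 6, 2, 1, 9, 3]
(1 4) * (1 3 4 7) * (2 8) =[0, 7, 8, 4, 3, 5, 6, 1, 2] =(1 7)(2 8)(3 4)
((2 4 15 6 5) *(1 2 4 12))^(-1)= ((1 2 12)(4 15 6 5))^(-1)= (1 12 2)(4 5 6 15)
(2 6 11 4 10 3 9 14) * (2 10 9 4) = [0, 1, 6, 4, 9, 5, 11, 7, 8, 14, 3, 2, 12, 13, 10] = (2 6 11)(3 4 9 14 10)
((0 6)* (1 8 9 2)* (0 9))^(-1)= (0 8 1 2 9 6)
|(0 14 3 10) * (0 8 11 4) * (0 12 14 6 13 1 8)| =11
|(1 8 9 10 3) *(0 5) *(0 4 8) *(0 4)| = |(0 5)(1 4 8 9 10 3)| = 6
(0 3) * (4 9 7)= (0 3)(4 9 7)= [3, 1, 2, 0, 9, 5, 6, 4, 8, 7]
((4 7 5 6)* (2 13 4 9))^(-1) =((2 13 4 7 5 6 9))^(-1) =(2 9 6 5 7 4 13)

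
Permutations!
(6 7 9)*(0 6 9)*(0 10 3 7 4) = (0 6 4)(3 7 10) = [6, 1, 2, 7, 0, 5, 4, 10, 8, 9, 3]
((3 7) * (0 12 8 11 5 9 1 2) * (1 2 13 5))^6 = ((0 12 8 11 1 13 5 9 2)(3 7))^6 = (0 5 11)(1 12 9)(2 13 8)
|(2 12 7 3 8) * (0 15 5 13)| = |(0 15 5 13)(2 12 7 3 8)| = 20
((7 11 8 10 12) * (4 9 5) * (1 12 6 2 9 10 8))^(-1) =(1 11 7 12)(2 6 10 4 5 9)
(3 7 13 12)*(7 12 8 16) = (3 12)(7 13 8 16) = [0, 1, 2, 12, 4, 5, 6, 13, 16, 9, 10, 11, 3, 8, 14, 15, 7]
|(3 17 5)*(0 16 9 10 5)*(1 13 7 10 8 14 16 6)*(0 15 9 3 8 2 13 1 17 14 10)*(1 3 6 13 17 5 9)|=|(0 13 7)(1 3 14 16 6 5 8 10 9 2 17 15)|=12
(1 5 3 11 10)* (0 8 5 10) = (0 8 5 3 11)(1 10) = [8, 10, 2, 11, 4, 3, 6, 7, 5, 9, 1, 0]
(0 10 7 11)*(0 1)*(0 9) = (0 10 7 11 1 9) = [10, 9, 2, 3, 4, 5, 6, 11, 8, 0, 7, 1]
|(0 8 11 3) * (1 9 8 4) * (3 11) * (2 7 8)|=8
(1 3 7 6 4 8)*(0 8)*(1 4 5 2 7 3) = (0 8 4)(2 7 6 5) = [8, 1, 7, 3, 0, 2, 5, 6, 4]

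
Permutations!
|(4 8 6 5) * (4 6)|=2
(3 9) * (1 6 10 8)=(1 6 10 8)(3 9)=[0, 6, 2, 9, 4, 5, 10, 7, 1, 3, 8]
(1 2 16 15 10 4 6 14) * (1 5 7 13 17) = (1 2 16 15 10 4 6 14 5 7 13 17) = [0, 2, 16, 3, 6, 7, 14, 13, 8, 9, 4, 11, 12, 17, 5, 10, 15, 1]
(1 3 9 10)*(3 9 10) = (1 9 3 10) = [0, 9, 2, 10, 4, 5, 6, 7, 8, 3, 1]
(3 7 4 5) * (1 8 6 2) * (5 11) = [0, 8, 1, 7, 11, 3, 2, 4, 6, 9, 10, 5] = (1 8 6 2)(3 7 4 11 5)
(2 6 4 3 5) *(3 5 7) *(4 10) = (2 6 10 4 5)(3 7) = [0, 1, 6, 7, 5, 2, 10, 3, 8, 9, 4]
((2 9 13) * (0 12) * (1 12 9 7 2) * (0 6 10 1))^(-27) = (13)(1 12 6 10)(2 7)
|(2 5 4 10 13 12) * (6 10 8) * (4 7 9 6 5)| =|(2 4 8 5 7 9 6 10 13 12)| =10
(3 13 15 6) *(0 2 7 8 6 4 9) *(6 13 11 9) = (0 2 7 8 13 15 4 6 3 11 9) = [2, 1, 7, 11, 6, 5, 3, 8, 13, 0, 10, 9, 12, 15, 14, 4]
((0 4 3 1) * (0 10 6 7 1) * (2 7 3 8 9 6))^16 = (10)(0 6 8)(3 9 4)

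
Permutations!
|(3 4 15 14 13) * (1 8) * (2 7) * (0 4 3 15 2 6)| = |(0 4 2 7 6)(1 8)(13 15 14)| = 30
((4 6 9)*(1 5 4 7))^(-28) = ((1 5 4 6 9 7))^(-28) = (1 4 9)(5 6 7)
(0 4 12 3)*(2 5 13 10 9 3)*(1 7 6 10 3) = (0 4 12 2 5 13 3)(1 7 6 10 9) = [4, 7, 5, 0, 12, 13, 10, 6, 8, 1, 9, 11, 2, 3]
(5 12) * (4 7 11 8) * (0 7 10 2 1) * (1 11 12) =(0 7 12 5 1)(2 11 8 4 10) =[7, 0, 11, 3, 10, 1, 6, 12, 4, 9, 2, 8, 5]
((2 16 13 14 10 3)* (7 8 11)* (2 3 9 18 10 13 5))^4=((2 16 5)(7 8 11)(9 18 10)(13 14))^4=(2 16 5)(7 8 11)(9 18 10)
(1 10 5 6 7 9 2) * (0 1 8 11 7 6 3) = (0 1 10 5 3)(2 8 11 7 9) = [1, 10, 8, 0, 4, 3, 6, 9, 11, 2, 5, 7]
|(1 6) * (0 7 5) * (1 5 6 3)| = |(0 7 6 5)(1 3)| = 4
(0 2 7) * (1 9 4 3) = [2, 9, 7, 1, 3, 5, 6, 0, 8, 4] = (0 2 7)(1 9 4 3)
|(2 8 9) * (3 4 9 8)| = |(2 3 4 9)| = 4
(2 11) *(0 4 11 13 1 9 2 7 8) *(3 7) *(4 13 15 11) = (0 13 1 9 2 15 11 3 7 8) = [13, 9, 15, 7, 4, 5, 6, 8, 0, 2, 10, 3, 12, 1, 14, 11]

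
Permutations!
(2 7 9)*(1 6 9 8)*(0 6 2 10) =(0 6 9 10)(1 2 7 8) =[6, 2, 7, 3, 4, 5, 9, 8, 1, 10, 0]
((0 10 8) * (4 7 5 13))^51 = (4 13 5 7) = ((0 10 8)(4 7 5 13))^51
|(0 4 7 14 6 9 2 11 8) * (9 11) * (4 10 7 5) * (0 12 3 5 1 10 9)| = 33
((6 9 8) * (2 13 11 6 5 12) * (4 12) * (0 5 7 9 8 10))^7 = ((0 5 4 12 2 13 11 6 8 7 9 10))^7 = (0 6 4 7 2 10 11 5 8 12 9 13)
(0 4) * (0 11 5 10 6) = (0 4 11 5 10 6) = [4, 1, 2, 3, 11, 10, 0, 7, 8, 9, 6, 5]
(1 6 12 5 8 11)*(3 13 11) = (1 6 12 5 8 3 13 11) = [0, 6, 2, 13, 4, 8, 12, 7, 3, 9, 10, 1, 5, 11]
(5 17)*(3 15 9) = (3 15 9)(5 17) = [0, 1, 2, 15, 4, 17, 6, 7, 8, 3, 10, 11, 12, 13, 14, 9, 16, 5]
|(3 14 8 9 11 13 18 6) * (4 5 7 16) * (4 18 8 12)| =36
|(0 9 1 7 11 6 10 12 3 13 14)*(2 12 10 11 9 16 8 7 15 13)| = |(0 16 8 7 9 1 15 13 14)(2 12 3)(6 11)| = 18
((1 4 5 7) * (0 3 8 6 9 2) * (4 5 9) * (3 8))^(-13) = (0 2 9 4 6 8)(1 7 5) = ((0 8 6 4 9 2)(1 5 7))^(-13)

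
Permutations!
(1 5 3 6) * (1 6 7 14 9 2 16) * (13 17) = (1 5 3 7 14 9 2 16)(13 17) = [0, 5, 16, 7, 4, 3, 6, 14, 8, 2, 10, 11, 12, 17, 9, 15, 1, 13]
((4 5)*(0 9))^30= ((0 9)(4 5))^30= (9)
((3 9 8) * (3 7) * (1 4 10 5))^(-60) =((1 4 10 5)(3 9 8 7))^(-60) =(10)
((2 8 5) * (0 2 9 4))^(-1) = (0 4 9 5 8 2)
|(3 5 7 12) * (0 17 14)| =12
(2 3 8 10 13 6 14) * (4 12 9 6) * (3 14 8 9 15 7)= (2 14)(3 9 6 8 10 13 4 12 15 7)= [0, 1, 14, 9, 12, 5, 8, 3, 10, 6, 13, 11, 15, 4, 2, 7]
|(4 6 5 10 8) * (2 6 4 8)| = 4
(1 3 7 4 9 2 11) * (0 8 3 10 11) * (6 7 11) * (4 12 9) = (0 8 3 11 1 10 6 7 12 9 2) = [8, 10, 0, 11, 4, 5, 7, 12, 3, 2, 6, 1, 9]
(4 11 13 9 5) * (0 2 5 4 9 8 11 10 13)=(0 2 5 9 4 10 13 8 11)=[2, 1, 5, 3, 10, 9, 6, 7, 11, 4, 13, 0, 12, 8]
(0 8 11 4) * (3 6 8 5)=(0 5 3 6 8 11 4)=[5, 1, 2, 6, 0, 3, 8, 7, 11, 9, 10, 4]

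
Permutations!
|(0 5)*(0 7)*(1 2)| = |(0 5 7)(1 2)| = 6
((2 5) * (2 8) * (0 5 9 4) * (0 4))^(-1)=((0 5 8 2 9))^(-1)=(0 9 2 8 5)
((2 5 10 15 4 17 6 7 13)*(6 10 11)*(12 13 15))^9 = ((2 5 11 6 7 15 4 17 10 12 13))^9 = (2 12 17 15 6 5 13 10 4 7 11)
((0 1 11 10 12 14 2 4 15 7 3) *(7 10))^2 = ((0 1 11 7 3)(2 4 15 10 12 14))^2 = (0 11 3 1 7)(2 15 12)(4 10 14)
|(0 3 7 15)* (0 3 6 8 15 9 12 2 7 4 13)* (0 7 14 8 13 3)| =|(0 6 13 7 9 12 2 14 8 15)(3 4)| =10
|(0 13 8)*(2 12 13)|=5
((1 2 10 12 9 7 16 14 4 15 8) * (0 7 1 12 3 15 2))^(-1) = (0 1 9 12 8 15 3 10 2 4 14 16 7)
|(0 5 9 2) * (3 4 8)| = |(0 5 9 2)(3 4 8)| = 12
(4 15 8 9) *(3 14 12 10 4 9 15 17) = (3 14 12 10 4 17)(8 15) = [0, 1, 2, 14, 17, 5, 6, 7, 15, 9, 4, 11, 10, 13, 12, 8, 16, 3]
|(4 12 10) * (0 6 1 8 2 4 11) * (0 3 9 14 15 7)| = 14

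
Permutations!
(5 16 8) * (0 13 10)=(0 13 10)(5 16 8)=[13, 1, 2, 3, 4, 16, 6, 7, 5, 9, 0, 11, 12, 10, 14, 15, 8]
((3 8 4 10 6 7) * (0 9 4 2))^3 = ((0 9 4 10 6 7 3 8 2))^3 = (0 10 3)(2 4 7)(6 8 9)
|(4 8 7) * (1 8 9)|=5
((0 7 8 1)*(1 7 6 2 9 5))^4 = (0 5 2)(1 9 6)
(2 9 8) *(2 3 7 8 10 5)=(2 9 10 5)(3 7 8)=[0, 1, 9, 7, 4, 2, 6, 8, 3, 10, 5]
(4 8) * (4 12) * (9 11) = (4 8 12)(9 11) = [0, 1, 2, 3, 8, 5, 6, 7, 12, 11, 10, 9, 4]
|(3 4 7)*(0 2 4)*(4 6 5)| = 7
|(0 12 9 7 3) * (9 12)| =|(12)(0 9 7 3)| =4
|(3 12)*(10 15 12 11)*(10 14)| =6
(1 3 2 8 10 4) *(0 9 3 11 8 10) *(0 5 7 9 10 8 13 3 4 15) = (0 10 15)(1 11 13 3 2 8 5 7 9 4) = [10, 11, 8, 2, 1, 7, 6, 9, 5, 4, 15, 13, 12, 3, 14, 0]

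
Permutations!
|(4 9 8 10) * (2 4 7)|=6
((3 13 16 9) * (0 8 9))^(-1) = (0 16 13 3 9 8)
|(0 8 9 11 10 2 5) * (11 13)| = 8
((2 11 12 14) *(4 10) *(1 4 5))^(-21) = ((1 4 10 5)(2 11 12 14))^(-21) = (1 5 10 4)(2 14 12 11)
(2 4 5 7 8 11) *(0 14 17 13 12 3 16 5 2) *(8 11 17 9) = (0 14 9 8 17 13 12 3 16 5 7 11)(2 4) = [14, 1, 4, 16, 2, 7, 6, 11, 17, 8, 10, 0, 3, 12, 9, 15, 5, 13]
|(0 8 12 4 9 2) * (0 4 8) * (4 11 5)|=10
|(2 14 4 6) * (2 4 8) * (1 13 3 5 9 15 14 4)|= 11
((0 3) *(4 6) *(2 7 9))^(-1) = (0 3)(2 9 7)(4 6) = ((0 3)(2 7 9)(4 6))^(-1)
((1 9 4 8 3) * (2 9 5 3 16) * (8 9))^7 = ((1 5 3)(2 8 16)(4 9))^7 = (1 5 3)(2 8 16)(4 9)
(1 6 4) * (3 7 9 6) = (1 3 7 9 6 4) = [0, 3, 2, 7, 1, 5, 4, 9, 8, 6]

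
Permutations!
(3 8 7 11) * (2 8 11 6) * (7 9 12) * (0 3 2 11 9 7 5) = (0 3 9 12 5)(2 8 7 6 11) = [3, 1, 8, 9, 4, 0, 11, 6, 7, 12, 10, 2, 5]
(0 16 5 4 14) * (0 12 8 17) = [16, 1, 2, 3, 14, 4, 6, 7, 17, 9, 10, 11, 8, 13, 12, 15, 5, 0] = (0 16 5 4 14 12 8 17)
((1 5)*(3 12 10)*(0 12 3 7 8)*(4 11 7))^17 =((0 12 10 4 11 7 8)(1 5))^17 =(0 4 8 10 7 12 11)(1 5)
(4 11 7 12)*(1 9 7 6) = [0, 9, 2, 3, 11, 5, 1, 12, 8, 7, 10, 6, 4] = (1 9 7 12 4 11 6)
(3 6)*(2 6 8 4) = (2 6 3 8 4) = [0, 1, 6, 8, 2, 5, 3, 7, 4]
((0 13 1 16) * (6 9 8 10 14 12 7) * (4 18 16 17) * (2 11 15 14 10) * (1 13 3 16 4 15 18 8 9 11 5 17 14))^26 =(18)(0 16 3)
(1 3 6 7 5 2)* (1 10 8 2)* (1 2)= (1 3 6 7 5 2 10 8)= [0, 3, 10, 6, 4, 2, 7, 5, 1, 9, 8]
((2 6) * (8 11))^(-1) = ((2 6)(8 11))^(-1) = (2 6)(8 11)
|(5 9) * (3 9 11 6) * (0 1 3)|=7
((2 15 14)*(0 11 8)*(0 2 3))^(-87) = (0 15 11 14 8 3 2)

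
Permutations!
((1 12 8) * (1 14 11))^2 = (1 8 11 12 14)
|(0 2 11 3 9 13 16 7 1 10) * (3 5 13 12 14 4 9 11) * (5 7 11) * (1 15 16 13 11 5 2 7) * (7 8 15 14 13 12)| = 8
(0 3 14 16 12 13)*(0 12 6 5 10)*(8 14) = (0 3 8 14 16 6 5 10)(12 13) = [3, 1, 2, 8, 4, 10, 5, 7, 14, 9, 0, 11, 13, 12, 16, 15, 6]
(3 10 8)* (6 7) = (3 10 8)(6 7) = [0, 1, 2, 10, 4, 5, 7, 6, 3, 9, 8]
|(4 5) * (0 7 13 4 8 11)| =7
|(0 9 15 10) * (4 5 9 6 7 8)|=9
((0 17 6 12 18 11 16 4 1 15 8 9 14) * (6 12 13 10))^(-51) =(0 8 4 18)(1 11 17 9)(12 14 15 16)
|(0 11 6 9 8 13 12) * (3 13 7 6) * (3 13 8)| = 20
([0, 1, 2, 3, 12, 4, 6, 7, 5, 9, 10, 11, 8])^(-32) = (12)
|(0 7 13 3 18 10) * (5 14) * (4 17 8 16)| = 12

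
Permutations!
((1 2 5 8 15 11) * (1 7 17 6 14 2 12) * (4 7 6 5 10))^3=(1 12)(2 7 8 6 10 17 15 14 4 5 11)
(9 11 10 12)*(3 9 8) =(3 9 11 10 12 8) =[0, 1, 2, 9, 4, 5, 6, 7, 3, 11, 12, 10, 8]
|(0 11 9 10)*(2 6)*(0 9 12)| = |(0 11 12)(2 6)(9 10)| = 6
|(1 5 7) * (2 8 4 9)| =12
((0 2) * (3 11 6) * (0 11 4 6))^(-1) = (0 11 2)(3 6 4)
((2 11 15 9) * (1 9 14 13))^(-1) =((1 9 2 11 15 14 13))^(-1) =(1 13 14 15 11 2 9)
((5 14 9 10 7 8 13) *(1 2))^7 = (14)(1 2)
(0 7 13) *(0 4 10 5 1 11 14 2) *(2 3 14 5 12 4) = (0 7 13 2)(1 11 5)(3 14)(4 10 12) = [7, 11, 0, 14, 10, 1, 6, 13, 8, 9, 12, 5, 4, 2, 3]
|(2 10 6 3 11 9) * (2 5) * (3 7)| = |(2 10 6 7 3 11 9 5)| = 8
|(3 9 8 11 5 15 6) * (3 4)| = 8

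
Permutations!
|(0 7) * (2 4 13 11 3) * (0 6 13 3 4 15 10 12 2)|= 28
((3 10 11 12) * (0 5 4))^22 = ((0 5 4)(3 10 11 12))^22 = (0 5 4)(3 11)(10 12)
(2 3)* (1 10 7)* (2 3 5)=[0, 10, 5, 3, 4, 2, 6, 1, 8, 9, 7]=(1 10 7)(2 5)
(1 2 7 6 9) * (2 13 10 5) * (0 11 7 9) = [11, 13, 9, 3, 4, 2, 0, 6, 8, 1, 5, 7, 12, 10] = (0 11 7 6)(1 13 10 5 2 9)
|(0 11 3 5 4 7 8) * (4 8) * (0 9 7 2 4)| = 14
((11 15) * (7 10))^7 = (7 10)(11 15)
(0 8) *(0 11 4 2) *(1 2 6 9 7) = (0 8 11 4 6 9 7 1 2) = [8, 2, 0, 3, 6, 5, 9, 1, 11, 7, 10, 4]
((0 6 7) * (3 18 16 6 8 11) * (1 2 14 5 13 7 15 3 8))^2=(0 2 5 7 1 14 13)(3 16 15 18 6)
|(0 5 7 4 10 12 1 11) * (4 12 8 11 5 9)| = 12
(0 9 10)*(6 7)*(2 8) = (0 9 10)(2 8)(6 7) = [9, 1, 8, 3, 4, 5, 7, 6, 2, 10, 0]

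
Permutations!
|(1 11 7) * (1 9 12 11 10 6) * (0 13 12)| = |(0 13 12 11 7 9)(1 10 6)| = 6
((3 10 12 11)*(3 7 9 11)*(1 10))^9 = ((1 10 12 3)(7 9 11))^9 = (1 10 12 3)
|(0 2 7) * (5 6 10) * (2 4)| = |(0 4 2 7)(5 6 10)| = 12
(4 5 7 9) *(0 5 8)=(0 5 7 9 4 8)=[5, 1, 2, 3, 8, 7, 6, 9, 0, 4]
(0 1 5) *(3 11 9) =[1, 5, 2, 11, 4, 0, 6, 7, 8, 3, 10, 9] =(0 1 5)(3 11 9)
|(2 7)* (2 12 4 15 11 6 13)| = 8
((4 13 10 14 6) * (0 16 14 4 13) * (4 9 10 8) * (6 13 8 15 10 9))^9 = ((0 16 14 13 15 10 6 8 4))^9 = (16)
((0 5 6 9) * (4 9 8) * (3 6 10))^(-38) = (0 10 6 4)(3 8 9 5)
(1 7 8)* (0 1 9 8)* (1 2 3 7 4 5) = [2, 4, 3, 7, 5, 1, 6, 0, 9, 8] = (0 2 3 7)(1 4 5)(8 9)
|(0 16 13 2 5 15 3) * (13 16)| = 6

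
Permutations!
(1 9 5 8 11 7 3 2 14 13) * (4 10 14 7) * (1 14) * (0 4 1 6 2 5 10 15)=(0 4 15)(1 9 10 6 2 7 3 5 8 11)(13 14)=[4, 9, 7, 5, 15, 8, 2, 3, 11, 10, 6, 1, 12, 14, 13, 0]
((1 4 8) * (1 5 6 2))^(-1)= ((1 4 8 5 6 2))^(-1)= (1 2 6 5 8 4)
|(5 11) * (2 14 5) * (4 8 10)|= 12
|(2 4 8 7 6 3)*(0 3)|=7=|(0 3 2 4 8 7 6)|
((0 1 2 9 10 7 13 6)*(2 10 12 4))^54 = (13)(2 12)(4 9)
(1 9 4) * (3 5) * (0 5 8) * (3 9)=(0 5 9 4 1 3 8)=[5, 3, 2, 8, 1, 9, 6, 7, 0, 4]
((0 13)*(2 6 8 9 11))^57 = (0 13)(2 8 11 6 9)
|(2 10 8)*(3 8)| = |(2 10 3 8)| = 4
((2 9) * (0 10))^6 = ((0 10)(2 9))^6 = (10)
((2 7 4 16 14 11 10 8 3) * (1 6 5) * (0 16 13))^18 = (0 2 11 13 3 14 4 8 16 7 10) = ((0 16 14 11 10 8 3 2 7 4 13)(1 6 5))^18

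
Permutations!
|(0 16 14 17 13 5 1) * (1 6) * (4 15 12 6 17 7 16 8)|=21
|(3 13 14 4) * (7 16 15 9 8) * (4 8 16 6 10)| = |(3 13 14 8 7 6 10 4)(9 16 15)| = 24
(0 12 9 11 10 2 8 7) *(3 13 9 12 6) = (0 6 3 13 9 11 10 2 8 7) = [6, 1, 8, 13, 4, 5, 3, 0, 7, 11, 2, 10, 12, 9]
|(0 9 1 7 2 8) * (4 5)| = 6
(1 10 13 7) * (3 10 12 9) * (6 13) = (1 12 9 3 10 6 13 7) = [0, 12, 2, 10, 4, 5, 13, 1, 8, 3, 6, 11, 9, 7]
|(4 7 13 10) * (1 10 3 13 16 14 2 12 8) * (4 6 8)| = |(1 10 6 8)(2 12 4 7 16 14)(3 13)| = 12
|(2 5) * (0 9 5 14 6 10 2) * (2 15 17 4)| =|(0 9 5)(2 14 6 10 15 17 4)| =21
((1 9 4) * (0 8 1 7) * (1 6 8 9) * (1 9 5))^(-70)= (0 1 4)(5 9 7)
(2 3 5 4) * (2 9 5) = [0, 1, 3, 2, 9, 4, 6, 7, 8, 5] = (2 3)(4 9 5)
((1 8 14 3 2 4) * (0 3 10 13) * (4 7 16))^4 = ((0 3 2 7 16 4 1 8 14 10 13))^4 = (0 16 14 3 4 10 2 1 13 7 8)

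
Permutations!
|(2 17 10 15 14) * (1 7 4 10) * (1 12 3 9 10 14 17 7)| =|(2 7 4 14)(3 9 10 15 17 12)| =12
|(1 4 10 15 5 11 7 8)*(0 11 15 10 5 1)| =4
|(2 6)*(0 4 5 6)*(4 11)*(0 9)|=|(0 11 4 5 6 2 9)|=7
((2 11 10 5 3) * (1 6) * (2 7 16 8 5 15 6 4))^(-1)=(1 6 15 10 11 2 4)(3 5 8 16 7)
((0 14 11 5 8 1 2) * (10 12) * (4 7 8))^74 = ((0 14 11 5 4 7 8 1 2)(10 12))^74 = (0 11 4 8 2 14 5 7 1)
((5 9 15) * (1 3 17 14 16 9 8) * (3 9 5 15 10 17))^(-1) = ((1 9 10 17 14 16 5 8))^(-1) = (1 8 5 16 14 17 10 9)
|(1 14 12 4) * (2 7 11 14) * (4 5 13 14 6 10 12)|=11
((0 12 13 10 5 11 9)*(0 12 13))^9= (0 10 11 12 13 5 9)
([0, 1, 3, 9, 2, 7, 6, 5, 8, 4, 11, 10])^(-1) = [0, 1, 4, 2, 9, 7, 6, 5, 8, 3, 11, 10]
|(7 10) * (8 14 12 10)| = 5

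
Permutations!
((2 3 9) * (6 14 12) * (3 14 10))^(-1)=(2 9 3 10 6 12 14)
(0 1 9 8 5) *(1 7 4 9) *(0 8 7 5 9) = (0 5 8 9 7 4) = [5, 1, 2, 3, 0, 8, 6, 4, 9, 7]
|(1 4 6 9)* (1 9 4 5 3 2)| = 4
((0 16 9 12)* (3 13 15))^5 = (0 16 9 12)(3 15 13)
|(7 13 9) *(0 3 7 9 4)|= 5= |(0 3 7 13 4)|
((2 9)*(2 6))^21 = (9)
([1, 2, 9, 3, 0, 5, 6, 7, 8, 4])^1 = (0 1 2 9 4)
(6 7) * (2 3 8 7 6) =(2 3 8 7) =[0, 1, 3, 8, 4, 5, 6, 2, 7]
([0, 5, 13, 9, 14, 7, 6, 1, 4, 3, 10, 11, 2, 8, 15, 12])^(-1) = [0, 7, 12, 9, 8, 1, 6, 5, 13, 3, 10, 11, 15, 2, 4, 14]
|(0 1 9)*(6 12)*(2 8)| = |(0 1 9)(2 8)(6 12)| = 6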